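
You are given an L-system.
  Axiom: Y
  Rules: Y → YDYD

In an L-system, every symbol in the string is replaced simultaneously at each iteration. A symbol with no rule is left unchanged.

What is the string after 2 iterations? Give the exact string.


Step 0: Y
Step 1: YDYD
Step 2: YDYDDYDYDD

Answer: YDYDDYDYDD


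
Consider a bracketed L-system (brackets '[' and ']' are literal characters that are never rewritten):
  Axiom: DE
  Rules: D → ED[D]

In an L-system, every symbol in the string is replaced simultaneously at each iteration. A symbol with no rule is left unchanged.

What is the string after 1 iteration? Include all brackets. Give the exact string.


Answer: ED[D]E

Derivation:
Step 0: DE
Step 1: ED[D]E


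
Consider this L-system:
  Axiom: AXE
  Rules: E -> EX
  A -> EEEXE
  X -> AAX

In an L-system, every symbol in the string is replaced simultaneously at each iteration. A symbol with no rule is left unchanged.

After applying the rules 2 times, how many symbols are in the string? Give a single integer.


Answer: 29

Derivation:
Step 0: length = 3
Step 1: length = 10
Step 2: length = 29


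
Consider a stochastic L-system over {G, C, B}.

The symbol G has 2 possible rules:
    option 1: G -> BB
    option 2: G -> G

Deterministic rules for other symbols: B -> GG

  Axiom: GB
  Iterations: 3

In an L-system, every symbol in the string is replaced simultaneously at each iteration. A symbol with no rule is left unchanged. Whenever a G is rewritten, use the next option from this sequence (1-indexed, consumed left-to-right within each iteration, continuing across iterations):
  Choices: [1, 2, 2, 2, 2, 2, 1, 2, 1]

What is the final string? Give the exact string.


Step 0: GB
Step 1: BBGG  (used choices [1])
Step 2: GGGGGG  (used choices [2, 2])
Step 3: GGGBBGBB  (used choices [2, 2, 2, 1, 2, 1])

Answer: GGGBBGBB


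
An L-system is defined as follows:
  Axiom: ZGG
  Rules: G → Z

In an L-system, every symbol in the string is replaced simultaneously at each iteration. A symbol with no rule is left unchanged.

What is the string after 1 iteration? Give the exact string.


Answer: ZZZ

Derivation:
Step 0: ZGG
Step 1: ZZZ


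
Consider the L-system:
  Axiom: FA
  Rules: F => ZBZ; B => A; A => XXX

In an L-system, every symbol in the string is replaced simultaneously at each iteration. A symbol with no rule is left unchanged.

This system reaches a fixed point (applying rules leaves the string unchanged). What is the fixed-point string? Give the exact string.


Step 0: FA
Step 1: ZBZXXX
Step 2: ZAZXXX
Step 3: ZXXXZXXX
Step 4: ZXXXZXXX  (unchanged — fixed point at step 3)

Answer: ZXXXZXXX


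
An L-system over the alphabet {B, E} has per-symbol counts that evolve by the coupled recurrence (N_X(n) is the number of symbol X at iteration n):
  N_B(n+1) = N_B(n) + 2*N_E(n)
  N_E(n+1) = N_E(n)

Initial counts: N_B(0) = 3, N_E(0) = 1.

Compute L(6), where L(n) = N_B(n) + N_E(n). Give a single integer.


Answer: 16

Derivation:
Step 0: N_B=3, N_E=1, L=4
Step 1: N_B=5, N_E=1, L=6
Step 2: N_B=7, N_E=1, L=8
Step 3: N_B=9, N_E=1, L=10
Step 4: N_B=11, N_E=1, L=12
Step 5: N_B=13, N_E=1, L=14
Step 6: N_B=15, N_E=1, L=16


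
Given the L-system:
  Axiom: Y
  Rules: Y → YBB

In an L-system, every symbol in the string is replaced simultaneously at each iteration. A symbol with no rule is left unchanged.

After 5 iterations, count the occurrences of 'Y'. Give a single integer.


Step 0: Y  (1 'Y')
Step 1: YBB  (1 'Y')
Step 2: YBBBB  (1 'Y')
Step 3: YBBBBBB  (1 'Y')
Step 4: YBBBBBBBB  (1 'Y')
Step 5: YBBBBBBBBBB  (1 'Y')

Answer: 1


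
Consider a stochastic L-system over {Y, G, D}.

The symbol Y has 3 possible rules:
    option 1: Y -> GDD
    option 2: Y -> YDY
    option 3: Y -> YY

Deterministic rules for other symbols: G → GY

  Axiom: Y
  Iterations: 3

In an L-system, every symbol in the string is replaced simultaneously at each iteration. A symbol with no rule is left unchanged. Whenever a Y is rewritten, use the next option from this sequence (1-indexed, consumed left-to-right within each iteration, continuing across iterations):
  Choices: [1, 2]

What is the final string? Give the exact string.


Step 0: Y
Step 1: GDD  (used choices [1])
Step 2: GYDD  (used choices [])
Step 3: GYYDYDD  (used choices [2])

Answer: GYYDYDD


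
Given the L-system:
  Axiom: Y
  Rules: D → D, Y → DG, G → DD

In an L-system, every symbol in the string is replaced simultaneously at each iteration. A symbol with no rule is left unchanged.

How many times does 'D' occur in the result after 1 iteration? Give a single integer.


Answer: 1

Derivation:
Step 0: Y  (0 'D')
Step 1: DG  (1 'D')


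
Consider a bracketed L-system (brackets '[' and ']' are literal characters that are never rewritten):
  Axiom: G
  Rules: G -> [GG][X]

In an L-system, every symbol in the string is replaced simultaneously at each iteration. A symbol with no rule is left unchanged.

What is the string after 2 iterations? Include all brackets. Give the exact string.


Step 0: G
Step 1: [GG][X]
Step 2: [[GG][X][GG][X]][X]

Answer: [[GG][X][GG][X]][X]


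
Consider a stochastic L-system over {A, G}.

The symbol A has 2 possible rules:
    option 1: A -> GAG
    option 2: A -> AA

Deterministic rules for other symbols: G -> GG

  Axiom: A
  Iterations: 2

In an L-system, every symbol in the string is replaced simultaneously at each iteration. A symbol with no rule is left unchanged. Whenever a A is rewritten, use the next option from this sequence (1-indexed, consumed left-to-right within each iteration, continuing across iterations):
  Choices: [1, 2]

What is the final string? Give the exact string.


Answer: GGAAGG

Derivation:
Step 0: A
Step 1: GAG  (used choices [1])
Step 2: GGAAGG  (used choices [2])


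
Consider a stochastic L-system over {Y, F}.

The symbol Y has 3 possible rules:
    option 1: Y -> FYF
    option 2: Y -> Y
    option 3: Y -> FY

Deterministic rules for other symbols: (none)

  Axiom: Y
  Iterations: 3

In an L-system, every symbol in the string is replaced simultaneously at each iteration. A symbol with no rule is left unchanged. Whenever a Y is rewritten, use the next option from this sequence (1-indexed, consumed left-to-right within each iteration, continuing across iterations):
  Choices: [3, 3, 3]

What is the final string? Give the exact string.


Answer: FFFY

Derivation:
Step 0: Y
Step 1: FY  (used choices [3])
Step 2: FFY  (used choices [3])
Step 3: FFFY  (used choices [3])


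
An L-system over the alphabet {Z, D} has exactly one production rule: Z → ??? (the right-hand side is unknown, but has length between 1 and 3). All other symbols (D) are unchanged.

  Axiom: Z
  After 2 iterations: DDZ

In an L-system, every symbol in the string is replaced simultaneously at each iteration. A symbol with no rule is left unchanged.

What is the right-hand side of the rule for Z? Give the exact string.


Trying Z → DZ:
  Step 0: Z
  Step 1: DZ
  Step 2: DDZ
Matches the given result.

Answer: DZ


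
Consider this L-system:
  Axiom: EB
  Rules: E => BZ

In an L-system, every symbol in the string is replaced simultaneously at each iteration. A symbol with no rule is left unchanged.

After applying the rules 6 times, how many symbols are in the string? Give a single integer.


Answer: 3

Derivation:
Step 0: length = 2
Step 1: length = 3
Step 2: length = 3
Step 3: length = 3
Step 4: length = 3
Step 5: length = 3
Step 6: length = 3


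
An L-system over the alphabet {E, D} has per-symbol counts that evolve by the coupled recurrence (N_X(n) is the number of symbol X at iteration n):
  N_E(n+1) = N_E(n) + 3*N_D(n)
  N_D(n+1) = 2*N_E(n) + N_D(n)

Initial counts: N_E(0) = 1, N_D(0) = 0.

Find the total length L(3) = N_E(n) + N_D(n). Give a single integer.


Step 0: N_E=1, N_D=0, L=1
Step 1: N_E=1, N_D=2, L=3
Step 2: N_E=7, N_D=4, L=11
Step 3: N_E=19, N_D=18, L=37

Answer: 37


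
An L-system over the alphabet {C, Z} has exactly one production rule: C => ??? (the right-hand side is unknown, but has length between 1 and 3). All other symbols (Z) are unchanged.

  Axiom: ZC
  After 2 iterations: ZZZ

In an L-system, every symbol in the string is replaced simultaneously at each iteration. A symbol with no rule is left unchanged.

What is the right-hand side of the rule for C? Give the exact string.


Trying C => ZZ:
  Step 0: ZC
  Step 1: ZZZ
  Step 2: ZZZ
Matches the given result.

Answer: ZZ


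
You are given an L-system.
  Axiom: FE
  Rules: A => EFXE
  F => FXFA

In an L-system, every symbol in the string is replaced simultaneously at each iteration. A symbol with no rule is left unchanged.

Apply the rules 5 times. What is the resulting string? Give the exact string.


Answer: FXFAXFXFAEFXEXFXFAXFXFAEFXEEFXFAXEXFXFAXFXFAEFXEXFXFAXFXFAEFXEEFXFAXEEFXFAXFXFAEFXEXEXFXFAXFXFAEFXEXFXFAXFXFAEFXEEFXFAXEXFXFAXFXFAEFXEXFXFAXFXFAEFXEEFXFAXEEFXFAXFXFAEFXEXEEFXFAXFXFAEFXEXFXFAXFXFAEFXEEFXFAXEXEE

Derivation:
Step 0: FE
Step 1: FXFAE
Step 2: FXFAXFXFAEFXEE
Step 3: FXFAXFXFAEFXEXFXFAXFXFAEFXEEFXFAXEE
Step 4: FXFAXFXFAEFXEXFXFAXFXFAEFXEEFXFAXEXFXFAXFXFAEFXEXFXFAXFXFAEFXEEFXFAXEEFXFAXFXFAEFXEXEE
Step 5: FXFAXFXFAEFXEXFXFAXFXFAEFXEEFXFAXEXFXFAXFXFAEFXEXFXFAXFXFAEFXEEFXFAXEEFXFAXFXFAEFXEXEXFXFAXFXFAEFXEXFXFAXFXFAEFXEEFXFAXEXFXFAXFXFAEFXEXFXFAXFXFAEFXEEFXFAXEEFXFAXFXFAEFXEXEEFXFAXFXFAEFXEXFXFAXFXFAEFXEEFXFAXEXEE


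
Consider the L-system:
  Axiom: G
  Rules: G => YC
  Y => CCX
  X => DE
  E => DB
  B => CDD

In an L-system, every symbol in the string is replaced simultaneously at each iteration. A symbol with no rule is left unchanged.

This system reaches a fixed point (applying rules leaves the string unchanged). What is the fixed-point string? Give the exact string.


Step 0: G
Step 1: YC
Step 2: CCXC
Step 3: CCDEC
Step 4: CCDDBC
Step 5: CCDDCDDC
Step 6: CCDDCDDC  (unchanged — fixed point at step 5)

Answer: CCDDCDDC


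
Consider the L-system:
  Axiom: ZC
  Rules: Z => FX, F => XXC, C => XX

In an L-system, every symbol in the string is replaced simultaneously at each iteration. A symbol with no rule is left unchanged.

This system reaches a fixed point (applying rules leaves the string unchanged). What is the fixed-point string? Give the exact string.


Answer: XXXXXXX

Derivation:
Step 0: ZC
Step 1: FXXX
Step 2: XXCXXX
Step 3: XXXXXXX
Step 4: XXXXXXX  (unchanged — fixed point at step 3)


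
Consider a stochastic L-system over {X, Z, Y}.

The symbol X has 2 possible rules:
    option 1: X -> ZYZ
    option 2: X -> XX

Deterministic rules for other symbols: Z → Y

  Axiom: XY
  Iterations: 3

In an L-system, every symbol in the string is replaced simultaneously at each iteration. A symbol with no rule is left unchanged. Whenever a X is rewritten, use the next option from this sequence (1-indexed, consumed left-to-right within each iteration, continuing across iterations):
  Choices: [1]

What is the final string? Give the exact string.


Answer: YYYY

Derivation:
Step 0: XY
Step 1: ZYZY  (used choices [1])
Step 2: YYYY  (used choices [])
Step 3: YYYY  (used choices [])


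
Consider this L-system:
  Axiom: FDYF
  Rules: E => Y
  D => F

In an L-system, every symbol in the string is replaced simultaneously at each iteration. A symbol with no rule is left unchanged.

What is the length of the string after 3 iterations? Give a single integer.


Answer: 4

Derivation:
Step 0: length = 4
Step 1: length = 4
Step 2: length = 4
Step 3: length = 4


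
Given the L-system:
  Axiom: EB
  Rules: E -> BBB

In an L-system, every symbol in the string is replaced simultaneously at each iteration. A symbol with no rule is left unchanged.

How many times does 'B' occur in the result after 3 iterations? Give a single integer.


Answer: 4

Derivation:
Step 0: EB  (1 'B')
Step 1: BBBB  (4 'B')
Step 2: BBBB  (4 'B')
Step 3: BBBB  (4 'B')


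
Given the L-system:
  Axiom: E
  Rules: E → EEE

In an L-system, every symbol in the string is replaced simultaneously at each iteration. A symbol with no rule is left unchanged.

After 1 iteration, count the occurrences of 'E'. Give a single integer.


Step 0: E  (1 'E')
Step 1: EEE  (3 'E')

Answer: 3


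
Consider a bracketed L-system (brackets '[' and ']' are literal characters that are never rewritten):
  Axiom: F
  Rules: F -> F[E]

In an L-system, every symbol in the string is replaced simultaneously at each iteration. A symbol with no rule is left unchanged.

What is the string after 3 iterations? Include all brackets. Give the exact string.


Step 0: F
Step 1: F[E]
Step 2: F[E][E]
Step 3: F[E][E][E]

Answer: F[E][E][E]


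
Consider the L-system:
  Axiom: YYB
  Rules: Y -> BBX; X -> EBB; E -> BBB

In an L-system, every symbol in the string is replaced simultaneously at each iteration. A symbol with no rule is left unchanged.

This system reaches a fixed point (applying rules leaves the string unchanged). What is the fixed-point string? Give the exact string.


Step 0: YYB
Step 1: BBXBBXB
Step 2: BBEBBBBEBBB
Step 3: BBBBBBBBBBBBBBB
Step 4: BBBBBBBBBBBBBBB  (unchanged — fixed point at step 3)

Answer: BBBBBBBBBBBBBBB


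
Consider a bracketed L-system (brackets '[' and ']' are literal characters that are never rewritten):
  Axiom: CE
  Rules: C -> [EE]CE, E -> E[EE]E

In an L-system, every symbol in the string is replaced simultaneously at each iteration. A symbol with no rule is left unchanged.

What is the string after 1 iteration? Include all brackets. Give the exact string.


Step 0: CE
Step 1: [EE]CEE[EE]E

Answer: [EE]CEE[EE]E


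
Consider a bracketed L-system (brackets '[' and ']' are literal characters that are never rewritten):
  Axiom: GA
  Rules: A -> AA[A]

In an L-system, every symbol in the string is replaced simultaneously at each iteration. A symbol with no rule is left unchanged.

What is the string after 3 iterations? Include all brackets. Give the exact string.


Step 0: GA
Step 1: GAA[A]
Step 2: GAA[A]AA[A][AA[A]]
Step 3: GAA[A]AA[A][AA[A]]AA[A]AA[A][AA[A]][AA[A]AA[A][AA[A]]]

Answer: GAA[A]AA[A][AA[A]]AA[A]AA[A][AA[A]][AA[A]AA[A][AA[A]]]


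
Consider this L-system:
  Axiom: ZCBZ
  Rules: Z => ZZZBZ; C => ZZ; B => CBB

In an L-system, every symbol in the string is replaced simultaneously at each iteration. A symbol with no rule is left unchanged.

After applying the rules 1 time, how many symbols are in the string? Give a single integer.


Step 0: length = 4
Step 1: length = 15

Answer: 15


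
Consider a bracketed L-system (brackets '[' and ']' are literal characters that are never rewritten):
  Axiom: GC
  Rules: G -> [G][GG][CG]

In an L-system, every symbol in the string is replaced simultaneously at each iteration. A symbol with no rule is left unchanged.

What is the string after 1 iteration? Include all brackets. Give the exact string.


Answer: [G][GG][CG]C

Derivation:
Step 0: GC
Step 1: [G][GG][CG]C


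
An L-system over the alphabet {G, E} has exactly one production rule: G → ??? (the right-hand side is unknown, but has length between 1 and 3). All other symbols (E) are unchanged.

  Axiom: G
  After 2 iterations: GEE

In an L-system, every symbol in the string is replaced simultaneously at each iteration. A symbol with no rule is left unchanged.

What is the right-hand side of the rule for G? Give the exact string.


Trying G → GE:
  Step 0: G
  Step 1: GE
  Step 2: GEE
Matches the given result.

Answer: GE


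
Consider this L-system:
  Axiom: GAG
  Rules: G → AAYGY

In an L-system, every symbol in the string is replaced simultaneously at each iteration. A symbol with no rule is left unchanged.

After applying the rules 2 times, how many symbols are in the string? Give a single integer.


Answer: 19

Derivation:
Step 0: length = 3
Step 1: length = 11
Step 2: length = 19


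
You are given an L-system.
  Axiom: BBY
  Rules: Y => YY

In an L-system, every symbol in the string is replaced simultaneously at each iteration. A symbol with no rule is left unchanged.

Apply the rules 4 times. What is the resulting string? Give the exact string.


Step 0: BBY
Step 1: BBYY
Step 2: BBYYYY
Step 3: BBYYYYYYYY
Step 4: BBYYYYYYYYYYYYYYYY

Answer: BBYYYYYYYYYYYYYYYY


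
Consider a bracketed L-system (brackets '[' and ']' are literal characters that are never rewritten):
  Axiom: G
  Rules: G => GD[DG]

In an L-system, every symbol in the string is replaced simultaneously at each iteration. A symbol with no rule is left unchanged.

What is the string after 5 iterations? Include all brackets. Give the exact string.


Answer: GD[DG]D[DGD[DG]]D[DGD[DG]D[DGD[DG]]]D[DGD[DG]D[DGD[DG]]D[DGD[DG]D[DGD[DG]]]]D[DGD[DG]D[DGD[DG]]D[DGD[DG]D[DGD[DG]]]D[DGD[DG]D[DGD[DG]]D[DGD[DG]D[DGD[DG]]]]]

Derivation:
Step 0: G
Step 1: GD[DG]
Step 2: GD[DG]D[DGD[DG]]
Step 3: GD[DG]D[DGD[DG]]D[DGD[DG]D[DGD[DG]]]
Step 4: GD[DG]D[DGD[DG]]D[DGD[DG]D[DGD[DG]]]D[DGD[DG]D[DGD[DG]]D[DGD[DG]D[DGD[DG]]]]
Step 5: GD[DG]D[DGD[DG]]D[DGD[DG]D[DGD[DG]]]D[DGD[DG]D[DGD[DG]]D[DGD[DG]D[DGD[DG]]]]D[DGD[DG]D[DGD[DG]]D[DGD[DG]D[DGD[DG]]]D[DGD[DG]D[DGD[DG]]D[DGD[DG]D[DGD[DG]]]]]


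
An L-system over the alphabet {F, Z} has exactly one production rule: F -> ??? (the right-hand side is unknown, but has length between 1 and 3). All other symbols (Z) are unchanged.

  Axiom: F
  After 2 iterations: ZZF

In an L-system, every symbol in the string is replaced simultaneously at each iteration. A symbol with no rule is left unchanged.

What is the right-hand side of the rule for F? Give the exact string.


Trying F -> ZF:
  Step 0: F
  Step 1: ZF
  Step 2: ZZF
Matches the given result.

Answer: ZF


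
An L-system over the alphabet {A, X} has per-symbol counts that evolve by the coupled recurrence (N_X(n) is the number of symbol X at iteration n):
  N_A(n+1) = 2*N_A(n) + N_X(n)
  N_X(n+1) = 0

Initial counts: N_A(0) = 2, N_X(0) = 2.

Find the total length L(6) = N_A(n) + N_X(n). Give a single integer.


Step 0: N_A=2, N_X=2, L=4
Step 1: N_A=6, N_X=0, L=6
Step 2: N_A=12, N_X=0, L=12
Step 3: N_A=24, N_X=0, L=24
Step 4: N_A=48, N_X=0, L=48
Step 5: N_A=96, N_X=0, L=96
Step 6: N_A=192, N_X=0, L=192

Answer: 192


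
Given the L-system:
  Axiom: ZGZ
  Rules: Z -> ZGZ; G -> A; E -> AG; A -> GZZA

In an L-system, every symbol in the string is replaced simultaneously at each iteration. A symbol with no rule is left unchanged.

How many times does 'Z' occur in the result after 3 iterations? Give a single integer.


Step 0: ZGZ  (2 'Z')
Step 1: ZGZAZGZ  (4 'Z')
Step 2: ZGZAZGZGZZAZGZAZGZ  (10 'Z')
Step 3: ZGZAZGZGZZAZGZAZGZAZGZZGZGZZAZGZAZGZGZZAZGZAZGZ  (26 'Z')

Answer: 26


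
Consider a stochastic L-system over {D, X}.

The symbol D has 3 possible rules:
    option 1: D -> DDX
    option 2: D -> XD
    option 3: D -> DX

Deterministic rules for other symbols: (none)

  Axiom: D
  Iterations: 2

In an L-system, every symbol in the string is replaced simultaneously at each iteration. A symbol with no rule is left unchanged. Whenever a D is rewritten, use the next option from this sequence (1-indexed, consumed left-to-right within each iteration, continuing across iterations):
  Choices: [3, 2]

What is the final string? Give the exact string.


Answer: XDX

Derivation:
Step 0: D
Step 1: DX  (used choices [3])
Step 2: XDX  (used choices [2])


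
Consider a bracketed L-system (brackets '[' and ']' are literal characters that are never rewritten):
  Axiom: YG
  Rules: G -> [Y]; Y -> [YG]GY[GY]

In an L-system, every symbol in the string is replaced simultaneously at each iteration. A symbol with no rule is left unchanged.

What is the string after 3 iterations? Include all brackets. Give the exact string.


Step 0: YG
Step 1: [YG]GY[GY][Y]
Step 2: [[YG]GY[GY][Y]][Y][YG]GY[GY][[Y][YG]GY[GY]][[YG]GY[GY]]
Step 3: [[[YG]GY[GY][Y]][Y][YG]GY[GY][[Y][YG]GY[GY]][[YG]GY[GY]]][[YG]GY[GY]][[YG]GY[GY][Y]][Y][YG]GY[GY][[Y][YG]GY[GY]][[[YG]GY[GY]][[YG]GY[GY][Y]][Y][YG]GY[GY][[Y][YG]GY[GY]]][[[YG]GY[GY][Y]][Y][YG]GY[GY][[Y][YG]GY[GY]]]

Answer: [[[YG]GY[GY][Y]][Y][YG]GY[GY][[Y][YG]GY[GY]][[YG]GY[GY]]][[YG]GY[GY]][[YG]GY[GY][Y]][Y][YG]GY[GY][[Y][YG]GY[GY]][[[YG]GY[GY]][[YG]GY[GY][Y]][Y][YG]GY[GY][[Y][YG]GY[GY]]][[[YG]GY[GY][Y]][Y][YG]GY[GY][[Y][YG]GY[GY]]]


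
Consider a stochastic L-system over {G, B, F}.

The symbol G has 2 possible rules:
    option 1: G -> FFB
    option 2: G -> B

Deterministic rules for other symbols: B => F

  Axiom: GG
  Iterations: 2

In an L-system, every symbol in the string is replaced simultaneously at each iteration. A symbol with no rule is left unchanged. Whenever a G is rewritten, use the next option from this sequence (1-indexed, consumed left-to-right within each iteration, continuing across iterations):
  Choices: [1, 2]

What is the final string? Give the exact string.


Step 0: GG
Step 1: FFBB  (used choices [1, 2])
Step 2: FFFF  (used choices [])

Answer: FFFF


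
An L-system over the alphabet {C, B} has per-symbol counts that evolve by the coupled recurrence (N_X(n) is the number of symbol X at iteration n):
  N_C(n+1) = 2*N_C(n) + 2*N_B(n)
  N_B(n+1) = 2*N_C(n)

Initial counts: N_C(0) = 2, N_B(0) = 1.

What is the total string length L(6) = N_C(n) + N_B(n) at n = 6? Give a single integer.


Answer: 3520

Derivation:
Step 0: N_C=2, N_B=1, L=3
Step 1: N_C=6, N_B=4, L=10
Step 2: N_C=20, N_B=12, L=32
Step 3: N_C=64, N_B=40, L=104
Step 4: N_C=208, N_B=128, L=336
Step 5: N_C=672, N_B=416, L=1088
Step 6: N_C=2176, N_B=1344, L=3520


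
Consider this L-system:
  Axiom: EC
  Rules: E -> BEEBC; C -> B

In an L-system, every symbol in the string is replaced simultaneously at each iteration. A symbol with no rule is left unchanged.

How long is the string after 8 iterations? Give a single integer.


Step 0: length = 2
Step 1: length = 6
Step 2: length = 14
Step 3: length = 30
Step 4: length = 62
Step 5: length = 126
Step 6: length = 254
Step 7: length = 510
Step 8: length = 1022

Answer: 1022


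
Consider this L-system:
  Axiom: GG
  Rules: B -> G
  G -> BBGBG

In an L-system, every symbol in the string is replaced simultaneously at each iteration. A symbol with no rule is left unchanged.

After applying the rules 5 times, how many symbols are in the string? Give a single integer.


Step 0: length = 2
Step 1: length = 10
Step 2: length = 26
Step 3: length = 82
Step 4: length = 242
Step 5: length = 730

Answer: 730


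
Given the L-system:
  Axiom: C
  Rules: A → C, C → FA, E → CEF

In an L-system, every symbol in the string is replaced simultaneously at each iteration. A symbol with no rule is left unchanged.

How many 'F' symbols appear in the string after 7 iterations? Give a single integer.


Step 0: C  (0 'F')
Step 1: FA  (1 'F')
Step 2: FC  (1 'F')
Step 3: FFA  (2 'F')
Step 4: FFC  (2 'F')
Step 5: FFFA  (3 'F')
Step 6: FFFC  (3 'F')
Step 7: FFFFA  (4 'F')

Answer: 4


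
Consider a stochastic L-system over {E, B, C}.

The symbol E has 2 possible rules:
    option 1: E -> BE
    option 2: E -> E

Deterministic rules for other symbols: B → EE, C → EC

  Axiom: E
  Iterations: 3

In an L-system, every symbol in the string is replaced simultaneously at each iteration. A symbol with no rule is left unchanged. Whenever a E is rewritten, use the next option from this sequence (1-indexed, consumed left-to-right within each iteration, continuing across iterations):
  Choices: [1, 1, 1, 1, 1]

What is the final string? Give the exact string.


Answer: BEBEEEBE

Derivation:
Step 0: E
Step 1: BE  (used choices [1])
Step 2: EEBE  (used choices [1])
Step 3: BEBEEEBE  (used choices [1, 1, 1])


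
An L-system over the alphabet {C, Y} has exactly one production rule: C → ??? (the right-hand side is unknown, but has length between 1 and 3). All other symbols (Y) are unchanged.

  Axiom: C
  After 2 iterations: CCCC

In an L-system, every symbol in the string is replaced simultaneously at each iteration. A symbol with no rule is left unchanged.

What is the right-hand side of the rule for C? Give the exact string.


Answer: CC

Derivation:
Trying C → CC:
  Step 0: C
  Step 1: CC
  Step 2: CCCC
Matches the given result.


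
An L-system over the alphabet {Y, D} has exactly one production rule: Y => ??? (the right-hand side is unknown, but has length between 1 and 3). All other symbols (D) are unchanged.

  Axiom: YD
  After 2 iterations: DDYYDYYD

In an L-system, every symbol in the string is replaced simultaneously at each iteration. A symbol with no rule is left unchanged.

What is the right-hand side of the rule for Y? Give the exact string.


Trying Y => DYY:
  Step 0: YD
  Step 1: DYYD
  Step 2: DDYYDYYD
Matches the given result.

Answer: DYY


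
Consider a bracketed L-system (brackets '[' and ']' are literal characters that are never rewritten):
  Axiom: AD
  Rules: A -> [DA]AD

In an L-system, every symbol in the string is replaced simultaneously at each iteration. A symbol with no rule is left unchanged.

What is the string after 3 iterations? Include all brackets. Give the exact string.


Answer: [D[D[DA]AD][DA]ADD][D[DA]AD][DA]ADDDD

Derivation:
Step 0: AD
Step 1: [DA]ADD
Step 2: [D[DA]AD][DA]ADDD
Step 3: [D[D[DA]AD][DA]ADD][D[DA]AD][DA]ADDDD


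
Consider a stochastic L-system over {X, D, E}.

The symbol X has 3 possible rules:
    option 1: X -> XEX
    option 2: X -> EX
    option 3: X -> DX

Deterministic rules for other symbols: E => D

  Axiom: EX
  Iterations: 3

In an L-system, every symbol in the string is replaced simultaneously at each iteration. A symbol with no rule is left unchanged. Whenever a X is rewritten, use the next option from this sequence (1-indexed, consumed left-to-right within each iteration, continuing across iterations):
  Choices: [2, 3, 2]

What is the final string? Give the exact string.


Step 0: EX
Step 1: DEX  (used choices [2])
Step 2: DDDX  (used choices [3])
Step 3: DDDEX  (used choices [2])

Answer: DDDEX


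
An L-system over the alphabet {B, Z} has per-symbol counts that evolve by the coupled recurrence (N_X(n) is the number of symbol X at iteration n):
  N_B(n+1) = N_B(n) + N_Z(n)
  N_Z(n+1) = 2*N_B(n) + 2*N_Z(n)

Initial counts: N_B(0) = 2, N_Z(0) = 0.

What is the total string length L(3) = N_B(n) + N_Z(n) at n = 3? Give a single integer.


Step 0: N_B=2, N_Z=0, L=2
Step 1: N_B=2, N_Z=4, L=6
Step 2: N_B=6, N_Z=12, L=18
Step 3: N_B=18, N_Z=36, L=54

Answer: 54


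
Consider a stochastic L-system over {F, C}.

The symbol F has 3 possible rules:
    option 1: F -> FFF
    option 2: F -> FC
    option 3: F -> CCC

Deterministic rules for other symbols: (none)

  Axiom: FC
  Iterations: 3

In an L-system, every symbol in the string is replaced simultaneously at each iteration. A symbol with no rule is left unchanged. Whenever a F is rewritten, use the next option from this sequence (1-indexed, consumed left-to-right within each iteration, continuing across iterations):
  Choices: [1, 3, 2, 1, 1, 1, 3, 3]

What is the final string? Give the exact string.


Answer: CCCFFFCFFFCCCCCCC

Derivation:
Step 0: FC
Step 1: FFFC  (used choices [1])
Step 2: CCCFCFFFC  (used choices [3, 2, 1])
Step 3: CCCFFFCFFFCCCCCCC  (used choices [1, 1, 3, 3])


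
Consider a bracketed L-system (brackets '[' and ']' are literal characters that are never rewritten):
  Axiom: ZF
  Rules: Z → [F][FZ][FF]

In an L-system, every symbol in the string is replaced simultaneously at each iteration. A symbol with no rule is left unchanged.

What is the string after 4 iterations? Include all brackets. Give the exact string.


Step 0: ZF
Step 1: [F][FZ][FF]F
Step 2: [F][F[F][FZ][FF]][FF]F
Step 3: [F][F[F][F[F][FZ][FF]][FF]][FF]F
Step 4: [F][F[F][F[F][F[F][FZ][FF]][FF]][FF]][FF]F

Answer: [F][F[F][F[F][F[F][FZ][FF]][FF]][FF]][FF]F


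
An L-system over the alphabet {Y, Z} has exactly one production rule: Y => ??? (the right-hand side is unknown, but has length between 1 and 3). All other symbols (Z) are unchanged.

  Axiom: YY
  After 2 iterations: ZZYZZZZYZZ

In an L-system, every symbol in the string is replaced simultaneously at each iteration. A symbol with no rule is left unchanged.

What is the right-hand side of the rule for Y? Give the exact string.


Answer: ZYZ

Derivation:
Trying Y => ZYZ:
  Step 0: YY
  Step 1: ZYZZYZ
  Step 2: ZZYZZZZYZZ
Matches the given result.


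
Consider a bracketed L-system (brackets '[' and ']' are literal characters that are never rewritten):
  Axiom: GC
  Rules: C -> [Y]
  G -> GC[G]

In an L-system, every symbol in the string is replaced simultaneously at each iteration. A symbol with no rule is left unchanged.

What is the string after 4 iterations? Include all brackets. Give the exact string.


Step 0: GC
Step 1: GC[G][Y]
Step 2: GC[G][Y][GC[G]][Y]
Step 3: GC[G][Y][GC[G]][Y][GC[G][Y][GC[G]]][Y]
Step 4: GC[G][Y][GC[G]][Y][GC[G][Y][GC[G]]][Y][GC[G][Y][GC[G]][Y][GC[G][Y][GC[G]]]][Y]

Answer: GC[G][Y][GC[G]][Y][GC[G][Y][GC[G]]][Y][GC[G][Y][GC[G]][Y][GC[G][Y][GC[G]]]][Y]


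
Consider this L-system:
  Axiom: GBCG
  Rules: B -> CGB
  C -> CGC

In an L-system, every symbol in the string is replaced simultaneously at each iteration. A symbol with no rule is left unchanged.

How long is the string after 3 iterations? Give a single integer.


Step 0: length = 4
Step 1: length = 8
Step 2: length = 16
Step 3: length = 32

Answer: 32


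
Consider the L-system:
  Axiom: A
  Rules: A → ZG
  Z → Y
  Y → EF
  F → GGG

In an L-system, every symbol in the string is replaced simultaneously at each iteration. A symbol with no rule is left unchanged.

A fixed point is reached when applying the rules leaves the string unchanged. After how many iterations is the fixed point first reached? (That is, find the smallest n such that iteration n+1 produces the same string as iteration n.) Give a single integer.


Step 0: A
Step 1: ZG
Step 2: YG
Step 3: EFG
Step 4: EGGGG
Step 5: EGGGG  (unchanged — fixed point at step 4)

Answer: 4


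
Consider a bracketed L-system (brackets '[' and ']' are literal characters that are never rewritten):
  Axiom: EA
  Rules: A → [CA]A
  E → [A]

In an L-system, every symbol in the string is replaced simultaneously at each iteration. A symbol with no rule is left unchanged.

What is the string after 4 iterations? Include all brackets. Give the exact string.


Answer: [[C[C[CA]A][CA]A][C[CA]A][CA]A][C[C[C[CA]A][CA]A][C[CA]A][CA]A][C[C[CA]A][CA]A][C[CA]A][CA]A

Derivation:
Step 0: EA
Step 1: [A][CA]A
Step 2: [[CA]A][C[CA]A][CA]A
Step 3: [[C[CA]A][CA]A][C[C[CA]A][CA]A][C[CA]A][CA]A
Step 4: [[C[C[CA]A][CA]A][C[CA]A][CA]A][C[C[C[CA]A][CA]A][C[CA]A][CA]A][C[C[CA]A][CA]A][C[CA]A][CA]A


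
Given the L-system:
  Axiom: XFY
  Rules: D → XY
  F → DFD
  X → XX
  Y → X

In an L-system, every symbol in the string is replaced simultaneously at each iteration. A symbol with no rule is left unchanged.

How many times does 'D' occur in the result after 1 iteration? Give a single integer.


Step 0: XFY  (0 'D')
Step 1: XXDFDX  (2 'D')

Answer: 2


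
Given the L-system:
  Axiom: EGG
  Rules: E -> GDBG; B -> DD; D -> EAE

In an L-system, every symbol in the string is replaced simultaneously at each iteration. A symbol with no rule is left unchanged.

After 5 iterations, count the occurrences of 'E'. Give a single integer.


Answer: 16

Derivation:
Step 0: EGG  (1 'E')
Step 1: GDBGGG  (0 'E')
Step 2: GEAEDDGGG  (2 'E')
Step 3: GGDBGAGDBGEAEEAEGGG  (4 'E')
Step 4: GGEAEDDGAGEAEDDGGDBGAGDBGGDBGAGDBGGGG  (4 'E')
Step 5: GGGDBGAGDBGEAEEAEGAGGDBGAGDBGEAEEAEGGEAEDDGAGEAEDDGGEAEDDGAGEAEDDGGGG  (16 'E')


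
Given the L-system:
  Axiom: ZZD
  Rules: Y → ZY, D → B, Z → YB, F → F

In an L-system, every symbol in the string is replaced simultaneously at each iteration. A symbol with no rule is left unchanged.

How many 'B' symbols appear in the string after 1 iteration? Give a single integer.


Step 0: ZZD  (0 'B')
Step 1: YBYBB  (3 'B')

Answer: 3


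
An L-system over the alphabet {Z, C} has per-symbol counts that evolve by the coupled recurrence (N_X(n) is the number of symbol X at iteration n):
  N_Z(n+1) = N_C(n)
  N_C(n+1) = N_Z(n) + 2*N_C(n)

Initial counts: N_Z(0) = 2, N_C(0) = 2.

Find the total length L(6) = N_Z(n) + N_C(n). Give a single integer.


Step 0: N_Z=2, N_C=2, L=4
Step 1: N_Z=2, N_C=6, L=8
Step 2: N_Z=6, N_C=14, L=20
Step 3: N_Z=14, N_C=34, L=48
Step 4: N_Z=34, N_C=82, L=116
Step 5: N_Z=82, N_C=198, L=280
Step 6: N_Z=198, N_C=478, L=676

Answer: 676


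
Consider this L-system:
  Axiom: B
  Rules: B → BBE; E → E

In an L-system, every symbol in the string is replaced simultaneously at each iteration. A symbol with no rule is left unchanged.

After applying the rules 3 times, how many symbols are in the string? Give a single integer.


Answer: 15

Derivation:
Step 0: length = 1
Step 1: length = 3
Step 2: length = 7
Step 3: length = 15


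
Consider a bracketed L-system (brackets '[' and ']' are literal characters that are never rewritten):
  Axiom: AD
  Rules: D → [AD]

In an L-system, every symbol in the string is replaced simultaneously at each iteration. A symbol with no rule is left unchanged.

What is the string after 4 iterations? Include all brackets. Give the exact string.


Step 0: AD
Step 1: A[AD]
Step 2: A[A[AD]]
Step 3: A[A[A[AD]]]
Step 4: A[A[A[A[AD]]]]

Answer: A[A[A[A[AD]]]]


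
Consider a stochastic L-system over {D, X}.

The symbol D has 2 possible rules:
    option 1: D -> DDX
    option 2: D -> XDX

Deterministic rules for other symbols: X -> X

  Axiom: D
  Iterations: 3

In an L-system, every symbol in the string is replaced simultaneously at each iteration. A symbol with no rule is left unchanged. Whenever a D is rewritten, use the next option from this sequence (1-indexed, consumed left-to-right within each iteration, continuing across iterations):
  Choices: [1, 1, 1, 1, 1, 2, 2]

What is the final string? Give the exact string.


Step 0: D
Step 1: DDX  (used choices [1])
Step 2: DDXDDXX  (used choices [1, 1])
Step 3: DDXDDXXXDXXDXXX  (used choices [1, 1, 2, 2])

Answer: DDXDDXXXDXXDXXX


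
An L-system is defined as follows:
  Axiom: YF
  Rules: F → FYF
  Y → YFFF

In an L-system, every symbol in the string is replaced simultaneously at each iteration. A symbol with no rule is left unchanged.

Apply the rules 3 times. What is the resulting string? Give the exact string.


Step 0: YF
Step 1: YFFFFYF
Step 2: YFFFFYFFYFFYFFYFYFFFFYF
Step 3: YFFFFYFFYFFYFFYFYFFFFYFFYFYFFFFYFFYFYFFFFYFFYFYFFFFYFYFFFFYFFYFFYFFYFYFFFFYF

Answer: YFFFFYFFYFFYFFYFYFFFFYFFYFYFFFFYFFYFYFFFFYFFYFYFFFFYFYFFFFYFFYFFYFFYFYFFFFYF


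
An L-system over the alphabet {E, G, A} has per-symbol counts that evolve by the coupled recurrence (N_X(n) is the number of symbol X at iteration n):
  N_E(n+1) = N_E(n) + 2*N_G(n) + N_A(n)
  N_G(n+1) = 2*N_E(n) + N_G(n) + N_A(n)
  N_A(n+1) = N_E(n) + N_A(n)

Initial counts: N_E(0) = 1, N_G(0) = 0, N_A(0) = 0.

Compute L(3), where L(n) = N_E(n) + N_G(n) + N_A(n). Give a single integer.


Answer: 45

Derivation:
Step 0: N_E=1, N_G=0, N_A=0, L=1
Step 1: N_E=1, N_G=2, N_A=1, L=4
Step 2: N_E=6, N_G=5, N_A=2, L=13
Step 3: N_E=18, N_G=19, N_A=8, L=45


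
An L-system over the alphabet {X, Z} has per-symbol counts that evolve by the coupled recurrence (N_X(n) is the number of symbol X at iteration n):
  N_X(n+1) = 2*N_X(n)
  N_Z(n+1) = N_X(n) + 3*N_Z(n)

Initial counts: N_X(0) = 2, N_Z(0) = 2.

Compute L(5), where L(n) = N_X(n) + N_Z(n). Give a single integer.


Answer: 972

Derivation:
Step 0: N_X=2, N_Z=2, L=4
Step 1: N_X=4, N_Z=8, L=12
Step 2: N_X=8, N_Z=28, L=36
Step 3: N_X=16, N_Z=92, L=108
Step 4: N_X=32, N_Z=292, L=324
Step 5: N_X=64, N_Z=908, L=972


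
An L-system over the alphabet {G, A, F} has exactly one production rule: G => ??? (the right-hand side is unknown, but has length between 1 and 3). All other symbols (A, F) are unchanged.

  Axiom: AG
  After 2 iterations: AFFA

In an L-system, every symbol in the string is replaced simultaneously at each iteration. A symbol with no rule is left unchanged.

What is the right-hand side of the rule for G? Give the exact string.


Trying G => FFA:
  Step 0: AG
  Step 1: AFFA
  Step 2: AFFA
Matches the given result.

Answer: FFA


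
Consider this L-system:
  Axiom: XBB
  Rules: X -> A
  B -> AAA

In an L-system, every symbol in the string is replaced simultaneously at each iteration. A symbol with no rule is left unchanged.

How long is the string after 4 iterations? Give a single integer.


Answer: 7

Derivation:
Step 0: length = 3
Step 1: length = 7
Step 2: length = 7
Step 3: length = 7
Step 4: length = 7


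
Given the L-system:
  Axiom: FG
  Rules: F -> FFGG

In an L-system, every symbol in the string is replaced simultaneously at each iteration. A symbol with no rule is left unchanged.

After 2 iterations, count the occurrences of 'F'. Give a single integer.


Answer: 4

Derivation:
Step 0: FG  (1 'F')
Step 1: FFGGG  (2 'F')
Step 2: FFGGFFGGGGG  (4 'F')


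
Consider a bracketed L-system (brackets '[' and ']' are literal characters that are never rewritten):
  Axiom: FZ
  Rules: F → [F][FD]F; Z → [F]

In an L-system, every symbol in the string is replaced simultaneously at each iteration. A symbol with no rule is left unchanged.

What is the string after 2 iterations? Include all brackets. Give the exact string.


Step 0: FZ
Step 1: [F][FD]F[F]
Step 2: [[F][FD]F][[F][FD]FD][F][FD]F[[F][FD]F]

Answer: [[F][FD]F][[F][FD]FD][F][FD]F[[F][FD]F]


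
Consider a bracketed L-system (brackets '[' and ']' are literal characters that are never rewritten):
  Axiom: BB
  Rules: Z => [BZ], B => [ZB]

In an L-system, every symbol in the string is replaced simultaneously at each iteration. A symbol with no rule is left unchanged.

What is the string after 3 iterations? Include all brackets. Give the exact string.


Step 0: BB
Step 1: [ZB][ZB]
Step 2: [[BZ][ZB]][[BZ][ZB]]
Step 3: [[[ZB][BZ]][[BZ][ZB]]][[[ZB][BZ]][[BZ][ZB]]]

Answer: [[[ZB][BZ]][[BZ][ZB]]][[[ZB][BZ]][[BZ][ZB]]]


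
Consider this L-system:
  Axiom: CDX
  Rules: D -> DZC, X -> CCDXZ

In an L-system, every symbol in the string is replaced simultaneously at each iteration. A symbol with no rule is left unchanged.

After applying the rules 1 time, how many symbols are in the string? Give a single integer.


Step 0: length = 3
Step 1: length = 9

Answer: 9


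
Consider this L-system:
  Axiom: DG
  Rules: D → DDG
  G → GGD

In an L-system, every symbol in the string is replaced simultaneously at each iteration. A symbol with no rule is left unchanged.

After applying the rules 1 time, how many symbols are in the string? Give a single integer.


Answer: 6

Derivation:
Step 0: length = 2
Step 1: length = 6


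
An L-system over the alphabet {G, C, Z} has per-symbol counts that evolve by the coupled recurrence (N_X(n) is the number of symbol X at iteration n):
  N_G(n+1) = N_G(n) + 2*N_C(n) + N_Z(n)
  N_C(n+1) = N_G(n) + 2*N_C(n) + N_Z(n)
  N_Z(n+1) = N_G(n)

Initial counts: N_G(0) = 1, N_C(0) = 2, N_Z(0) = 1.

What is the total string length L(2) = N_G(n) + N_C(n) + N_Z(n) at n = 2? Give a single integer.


Answer: 44

Derivation:
Step 0: N_G=1, N_C=2, N_Z=1, L=4
Step 1: N_G=6, N_C=6, N_Z=1, L=13
Step 2: N_G=19, N_C=19, N_Z=6, L=44


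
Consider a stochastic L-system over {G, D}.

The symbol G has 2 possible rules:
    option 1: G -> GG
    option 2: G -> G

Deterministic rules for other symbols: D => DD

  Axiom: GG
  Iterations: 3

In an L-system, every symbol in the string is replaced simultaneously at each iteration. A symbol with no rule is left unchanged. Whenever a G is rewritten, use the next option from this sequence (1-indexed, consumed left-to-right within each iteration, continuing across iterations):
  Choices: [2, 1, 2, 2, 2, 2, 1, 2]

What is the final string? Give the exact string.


Answer: GGGG

Derivation:
Step 0: GG
Step 1: GGG  (used choices [2, 1])
Step 2: GGG  (used choices [2, 2, 2])
Step 3: GGGG  (used choices [2, 1, 2])


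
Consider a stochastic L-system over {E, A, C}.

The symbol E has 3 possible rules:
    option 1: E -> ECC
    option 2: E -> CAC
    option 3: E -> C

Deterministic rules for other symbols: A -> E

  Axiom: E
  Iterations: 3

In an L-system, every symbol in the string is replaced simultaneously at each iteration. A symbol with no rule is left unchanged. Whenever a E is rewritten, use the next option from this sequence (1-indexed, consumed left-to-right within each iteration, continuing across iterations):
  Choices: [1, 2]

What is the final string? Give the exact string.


Step 0: E
Step 1: ECC  (used choices [1])
Step 2: CACCC  (used choices [2])
Step 3: CECCC  (used choices [])

Answer: CECCC
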